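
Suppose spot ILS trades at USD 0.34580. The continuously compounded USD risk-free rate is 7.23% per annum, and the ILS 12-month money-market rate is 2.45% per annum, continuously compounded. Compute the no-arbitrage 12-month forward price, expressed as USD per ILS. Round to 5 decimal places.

T = 1 year.
USD growth factor: e^(0.0723×1) = 1.0749778.
Growth of 1 ILS over T: e^(0.0245×1) = 1.0248026.
Forward (USD per ILS) = 0.3458 × 1.0749778 / 1.0248026 = 0.3627307.

0.36273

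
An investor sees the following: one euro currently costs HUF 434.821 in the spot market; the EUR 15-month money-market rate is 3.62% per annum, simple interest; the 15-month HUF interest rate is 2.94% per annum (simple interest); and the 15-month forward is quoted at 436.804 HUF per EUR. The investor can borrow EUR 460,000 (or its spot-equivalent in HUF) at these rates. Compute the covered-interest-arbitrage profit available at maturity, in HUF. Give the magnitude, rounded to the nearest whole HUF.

HUF 2,653,606

T = 15/12 years.
Invest the EUR and cover forward: 460,000 × 1.045250 × 436.804 = HUF 210,021,915.26.
Convert at spot and invest in HUF: 460,000 × 434.821 × 1.036750 = HUF 207,368,309.01.
The quoted forward overvalues EUR, so borrow HUF, buy EUR at spot, deposit the EUR at 3.62%, and sell the proceeds forward at 436.804.
Profit = 210,021,915.26 − 207,368,309.01 = HUF 2,653,606.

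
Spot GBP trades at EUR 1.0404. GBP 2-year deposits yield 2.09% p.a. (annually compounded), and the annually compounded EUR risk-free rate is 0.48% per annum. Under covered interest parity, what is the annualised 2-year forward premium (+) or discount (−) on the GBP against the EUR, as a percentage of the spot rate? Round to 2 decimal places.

T = 2 years.
No-arbitrage forward: 1.0404 × 1.009623 / 1.0422368 = 1.0078437 EUR/GBP.
(F − S)/S ÷ T = (1.0078437 − 1.0404)/1.0404/2 = -0.015646 → -1.56%.

-1.56%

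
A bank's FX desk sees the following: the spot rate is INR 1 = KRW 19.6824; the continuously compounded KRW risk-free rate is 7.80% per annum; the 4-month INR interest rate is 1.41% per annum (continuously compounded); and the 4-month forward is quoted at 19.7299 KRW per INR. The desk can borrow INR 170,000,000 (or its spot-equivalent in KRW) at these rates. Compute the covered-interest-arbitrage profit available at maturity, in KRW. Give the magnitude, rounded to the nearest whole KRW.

KRW 64,260,730

T = 4/12 years.
Route A — deposit INR, sell forward: 170,000,000 × 1.004711062324 × 19.7299 = KRW 3,369,884,294.05.
Route B — convert at spot, deposit KRW: 170,000,000 × 19.6824 × 1.026340948473 = KRW 3,434,145,024.32.
The quoted forward undervalues INR, so borrow INR, convert to KRW at spot, deposit the KRW at 7.80%, and buy INR forward at 19.7299 to cover the loan.
Profit = 3,434,145,024.32 − 3,369,884,294.05 = KRW 64,260,730.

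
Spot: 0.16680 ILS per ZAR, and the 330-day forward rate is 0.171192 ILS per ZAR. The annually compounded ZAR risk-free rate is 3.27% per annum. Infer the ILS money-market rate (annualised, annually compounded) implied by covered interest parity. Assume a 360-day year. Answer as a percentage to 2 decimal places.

6.24%

T = 330/360 years.
CIP gives F = S · g_ILS/g_ZAR, so g_ILS/g_ZAR = 0.171192/0.1668 = 1.0263309.
The ZAR side grows by (1 + 0.0327)^(330/360) = 1.0299346.
So the ILS growth factor = 1.0570537.
Annualise: 1.0570537^(360/330) − 1 = 0.062399 = 6.24%.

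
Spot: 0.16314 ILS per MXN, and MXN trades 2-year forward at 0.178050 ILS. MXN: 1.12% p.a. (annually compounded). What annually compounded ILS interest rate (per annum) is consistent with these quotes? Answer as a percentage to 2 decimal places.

5.64%

T = 2 years.
F/S = 0.17805/0.16314 = 1.0913939 = (growth of ILS) / (growth of MXN).
MXN growth factor: (1 + 0.0112)^2 = 1.0225254.
So the ILS growth factor = 1.115978.
Annualise: 1.115978^(1/2) − 1 = 0.056399 = 5.64%.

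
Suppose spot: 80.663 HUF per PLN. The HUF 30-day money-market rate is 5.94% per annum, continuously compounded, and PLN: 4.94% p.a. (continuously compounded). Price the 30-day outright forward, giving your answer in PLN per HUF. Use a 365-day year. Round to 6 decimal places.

0.012387

T = 30/365 years.
HUF growth factor: e^(0.0594×30/365) = 1.0048941.
Growth of 1 PLN over T: e^(0.0494×30/365) = 1.0040685.
CIP: F = S · (grow HUF)/(grow PLN) = 80.663 × 1.0048941/1.0040685 = 80.72933 HUF per PLN.
Invert for PLN per HUF: 1 / 80.72933 = 0.012387.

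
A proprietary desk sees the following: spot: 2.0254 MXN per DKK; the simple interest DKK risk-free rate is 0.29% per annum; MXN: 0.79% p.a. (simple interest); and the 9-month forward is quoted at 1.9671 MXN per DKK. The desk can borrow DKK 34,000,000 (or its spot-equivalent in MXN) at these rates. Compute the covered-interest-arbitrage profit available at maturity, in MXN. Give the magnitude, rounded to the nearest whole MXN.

T = 9/12 years.
Invest the DKK and cover forward: 34,000,000 × 1.002175 × 1.9671 = MXN 67,026,867.05.
Convert at spot and invest in MXN: 34,000,000 × 2.0254 × 1.005925 = MXN 69,271,616.83.
The quoted forward undervalues DKK, so borrow DKK, convert to MXN at spot, deposit the MXN at 0.79%, and buy DKK forward at 1.9671 to cover the loan.
Profit = 69,271,616.83 − 67,026,867.05 = MXN 2,244,750.

MXN 2,244,750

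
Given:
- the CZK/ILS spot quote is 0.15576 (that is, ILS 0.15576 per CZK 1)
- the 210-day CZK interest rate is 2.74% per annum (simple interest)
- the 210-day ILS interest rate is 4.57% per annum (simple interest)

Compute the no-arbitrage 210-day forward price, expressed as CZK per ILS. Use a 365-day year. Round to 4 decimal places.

6.3543

T = 210/365 years.
Growth of 1 ILS over T: 1 + 0.0457×210/365 = 1.0262932.
Growth of 1 CZK over T: 1 + 0.0274×210/365 = 1.0157644.
So F = 0.15576 × 1.0262932 / 1.0157644 = 0.1573745 (ILS/CZK).
Quoted the other way: 1/0.1573745 = 6.3543 CZK per ILS.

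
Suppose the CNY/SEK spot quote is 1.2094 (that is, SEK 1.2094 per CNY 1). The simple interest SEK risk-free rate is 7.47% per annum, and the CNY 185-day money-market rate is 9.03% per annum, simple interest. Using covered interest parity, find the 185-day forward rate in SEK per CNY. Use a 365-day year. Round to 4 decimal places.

T = 185/365 years.
SEK growth factor: 1 + 0.0747×185/365 = 1.0378616.
Growth of 1 CNY over T: 1 + 0.0903×185/365 = 1.0457685.
Forward (SEK per CNY) = 1.2094 × 1.0378616 / 1.0457685 = 1.200256.

1.2003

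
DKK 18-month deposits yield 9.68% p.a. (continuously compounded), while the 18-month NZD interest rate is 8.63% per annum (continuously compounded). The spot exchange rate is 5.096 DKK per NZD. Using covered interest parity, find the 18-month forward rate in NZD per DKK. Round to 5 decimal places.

0.19317

T = 18/12 years.
DKK accumulates by e^(0.0968×18/12) = 1.1562708.
NZD accumulates by e^(0.0863×18/12) = 1.1382022.
So F = 5.096 × 1.1562708 / 1.1382022 = 5.176897 (DKK/NZD).
Invert for NZD per DKK: 1 / 5.176897 = 0.19317.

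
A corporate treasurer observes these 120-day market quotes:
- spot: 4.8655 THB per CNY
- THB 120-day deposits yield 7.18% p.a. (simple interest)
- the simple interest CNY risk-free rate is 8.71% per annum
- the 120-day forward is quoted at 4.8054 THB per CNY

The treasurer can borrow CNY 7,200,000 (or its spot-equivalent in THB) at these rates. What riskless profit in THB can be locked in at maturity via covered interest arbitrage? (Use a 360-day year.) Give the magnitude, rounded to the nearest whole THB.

T = 120/360 years.
Keep in CNY, deliver into the forward: 7,200,000·1.0290333333·4.8054 = THB 35,603,400.81.
Swap to THB now, deposit: 7,200,000·4.8655·1.0239333333 = THB 35,870,022.96.
The quoted forward undervalues CNY, so borrow CNY, convert to THB at spot, deposit the THB at 7.18%, and buy CNY forward at 4.8054 to cover the loan.
The gap between the two covered legs is THB 266,622.

THB 266,622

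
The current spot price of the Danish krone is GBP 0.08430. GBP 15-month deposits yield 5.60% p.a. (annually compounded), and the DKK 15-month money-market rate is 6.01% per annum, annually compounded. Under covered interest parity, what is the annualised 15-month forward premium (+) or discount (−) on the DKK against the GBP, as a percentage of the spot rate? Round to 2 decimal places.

-0.39%

T = 15/12 years.
CIP forward (GBP per DKK) = 0.0843 × 1.0704833/1.0756811 = 0.08389265.
Annualised premium = (F − S)/S × (1/T) = (0.08389265 − 0.0843)/0.0843 ÷ (15/12) = -0.39%.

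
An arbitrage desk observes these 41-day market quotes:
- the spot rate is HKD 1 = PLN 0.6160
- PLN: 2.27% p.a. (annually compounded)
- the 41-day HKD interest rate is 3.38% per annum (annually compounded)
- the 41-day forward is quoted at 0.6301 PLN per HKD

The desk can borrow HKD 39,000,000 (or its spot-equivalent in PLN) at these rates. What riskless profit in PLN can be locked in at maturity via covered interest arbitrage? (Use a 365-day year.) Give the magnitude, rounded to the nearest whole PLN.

T = 41/365 years.
Invest the HKD and cover forward: 39,000,000 × 1.0037409379 × 0.6301 = PLN 24,665,829.43.
Convert at spot and invest in PLN: 39,000,000 × 0.6160 × 1.002524534 = PLN 24,084,649.40.
The quoted forward overvalues HKD, so borrow PLN, buy HKD at spot, deposit the HKD at 3.38%, and sell the proceeds forward at 0.6301.
Profit = 24,665,829.43 − 24,084,649.40 = PLN 581,180.

PLN 581,180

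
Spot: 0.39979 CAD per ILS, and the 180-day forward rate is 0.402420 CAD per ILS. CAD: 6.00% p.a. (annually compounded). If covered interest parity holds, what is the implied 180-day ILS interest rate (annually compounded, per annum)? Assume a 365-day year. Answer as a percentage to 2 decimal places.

T = 180/365 years.
By CIP, F/S equals the CAD-to-ILS growth ratio: 0.40242/0.39979 = 1.0065785.
CAD growth factor: (1 + 0.0600)^(180/365) = 1.0291522.
Hence g_ILS = 1.0224262.
r = 1.0224262^(365/180) − 1 = 0.046000 → 4.60%.

4.60%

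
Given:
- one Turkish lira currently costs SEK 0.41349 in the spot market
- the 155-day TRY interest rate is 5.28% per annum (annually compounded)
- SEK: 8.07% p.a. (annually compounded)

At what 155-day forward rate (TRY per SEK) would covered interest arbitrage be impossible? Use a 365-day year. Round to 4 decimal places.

T = 155/365 years.
SEK accumulates by (1 + 0.0807)^(155/365) = 1.0335063.
TRY growth factor: (1 + 0.0528)^(155/365) = 1.0220905.
Forward (SEK per TRY) = 0.41349 × 1.0335063 / 1.0220905 = 0.4181083.
Invert for TRY per SEK: 1 / 0.4181083 = 2.3917.

2.3917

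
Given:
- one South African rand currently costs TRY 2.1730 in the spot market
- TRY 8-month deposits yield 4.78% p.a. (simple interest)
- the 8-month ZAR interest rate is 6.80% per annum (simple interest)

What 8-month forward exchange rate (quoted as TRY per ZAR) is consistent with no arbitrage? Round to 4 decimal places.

2.1450

T = 8/12 years.
TRY accumulates by 1 + 0.0478×8/12 = 1.0318667.
ZAR accumulates by 1 + 0.0680×8/12 = 1.0453333.
So F = 2.173 × 1.0318667 / 1.0453333 = 2.145006 (TRY/ZAR).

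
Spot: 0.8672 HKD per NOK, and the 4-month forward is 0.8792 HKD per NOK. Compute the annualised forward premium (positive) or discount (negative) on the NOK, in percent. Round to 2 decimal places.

+4.15%

T = 4/12 years.
(F − S)/S = (0.8792 − 0.8672)/0.8672 = 0.0138376.
×(1/T) gives 4.15% p.a.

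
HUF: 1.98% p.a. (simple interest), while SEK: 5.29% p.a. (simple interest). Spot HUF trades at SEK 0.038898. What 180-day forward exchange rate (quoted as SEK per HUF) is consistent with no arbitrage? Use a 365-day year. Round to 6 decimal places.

0.039527

T = 180/365 years.
SEK accumulates by 1 + 0.0529×180/365 = 1.0260877.
HUF accumulates by 1 + 0.0198×180/365 = 1.0097644.
CIP: F = S · (grow SEK)/(grow HUF) = 0.038898 × 1.0260877/1.0097644 = 0.03952680 SEK per HUF.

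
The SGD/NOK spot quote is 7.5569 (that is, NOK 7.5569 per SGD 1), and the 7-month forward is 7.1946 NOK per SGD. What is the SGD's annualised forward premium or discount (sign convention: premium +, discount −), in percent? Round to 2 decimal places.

-8.22%

T = 7/12 years.
SGD trades forward at -4.79429% vs spot over the period.
Per annum: -0.0479429 / (7/12) = -0.082188 = -8.22%.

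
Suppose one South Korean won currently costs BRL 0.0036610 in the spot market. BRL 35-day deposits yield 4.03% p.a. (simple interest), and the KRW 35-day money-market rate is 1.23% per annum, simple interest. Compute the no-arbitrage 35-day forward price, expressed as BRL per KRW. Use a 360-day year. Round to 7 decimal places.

0.0036710

T = 35/360 years.
Growth of 1 BRL over T: 1 + 0.0403×35/360 = 1.0039181.
KRW growth factor: 1 + 0.0123×35/360 = 1.0011958.
CIP: F = S · (grow BRL)/(grow KRW) = 0.003661 × 1.0039181/1.0011958 = 0.003670954 BRL per KRW.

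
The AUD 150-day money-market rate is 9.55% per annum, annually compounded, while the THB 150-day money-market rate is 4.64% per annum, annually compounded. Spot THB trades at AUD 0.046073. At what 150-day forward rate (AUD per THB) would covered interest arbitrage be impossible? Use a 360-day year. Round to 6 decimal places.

0.046962

T = 150/360 years.
Growth of 1 AUD over T: (1 + 0.0955)^(150/360) = 1.0387359.
Growth of 1 THB over T: (1 + 0.0464)^(150/360) = 1.0190779.
CIP: F = S · (grow AUD)/(grow THB) = 0.046073 × 1.0387359/1.0190779 = 0.04696175 AUD per THB.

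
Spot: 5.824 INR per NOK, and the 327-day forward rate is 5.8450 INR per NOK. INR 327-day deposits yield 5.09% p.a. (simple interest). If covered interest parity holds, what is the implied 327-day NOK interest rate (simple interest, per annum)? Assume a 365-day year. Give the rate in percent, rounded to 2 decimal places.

4.67%

T = 327/365 years.
By CIP, F/S equals the INR-to-NOK growth ratio: 5.845/5.824 = 1.0036058.
The INR side grows by 1 + 0.0509×327/365 = 1.0456008.
Hence g_NOK = 1.0418441.
(1.0418441 − 1)/T = 0.046707, i.e. 4.67%.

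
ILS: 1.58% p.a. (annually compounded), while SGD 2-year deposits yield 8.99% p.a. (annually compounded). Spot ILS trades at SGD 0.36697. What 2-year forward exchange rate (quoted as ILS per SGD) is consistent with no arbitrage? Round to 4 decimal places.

T = 2 years.
Growth of 1 SGD over T: (1 + 0.0899)^2 = 1.187882.
ILS growth factor: (1 + 0.0158)^2 = 1.0318496.
CIP: F = S · (grow SGD)/(grow ILS) = 0.36697 × 1.187882/1.0318496 = 0.4224618 SGD per ILS.
Quoted the other way: 1/0.4224618 = 2.3671 ILS per SGD.

2.3671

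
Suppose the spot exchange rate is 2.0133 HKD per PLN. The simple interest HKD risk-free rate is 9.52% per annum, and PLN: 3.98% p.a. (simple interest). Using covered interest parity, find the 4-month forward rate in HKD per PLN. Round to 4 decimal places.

2.0500

T = 4/12 years.
HKD accumulates by 1 + 0.0952×4/12 = 1.0317333.
PLN growth factor: 1 + 0.0398×4/12 = 1.0132667.
Forward (HKD per PLN) = 2.0133 × 1.0317333 / 1.0132667 = 2.049992.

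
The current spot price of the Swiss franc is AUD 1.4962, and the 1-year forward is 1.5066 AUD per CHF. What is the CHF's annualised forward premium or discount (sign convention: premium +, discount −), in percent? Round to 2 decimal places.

+0.70%

T = 1 year.
(F − S)/S = (1.5066 − 1.4962)/1.4962 = 0.0069509.
×(1/T) gives 0.70% p.a.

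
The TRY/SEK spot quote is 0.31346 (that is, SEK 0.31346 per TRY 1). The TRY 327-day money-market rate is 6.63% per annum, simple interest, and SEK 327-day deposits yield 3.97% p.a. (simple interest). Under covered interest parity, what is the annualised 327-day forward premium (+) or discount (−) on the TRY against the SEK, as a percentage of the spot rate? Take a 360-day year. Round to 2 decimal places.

-2.51%

T = 327/360 years.
CIP forward (SEK per TRY) = 0.31346 × 1.0360608/1.0602225 = 0.30631647.
Annualised premium = (F − S)/S × (1/T) = (0.30631647 − 0.31346)/0.31346 ÷ (327/360) = -2.51%.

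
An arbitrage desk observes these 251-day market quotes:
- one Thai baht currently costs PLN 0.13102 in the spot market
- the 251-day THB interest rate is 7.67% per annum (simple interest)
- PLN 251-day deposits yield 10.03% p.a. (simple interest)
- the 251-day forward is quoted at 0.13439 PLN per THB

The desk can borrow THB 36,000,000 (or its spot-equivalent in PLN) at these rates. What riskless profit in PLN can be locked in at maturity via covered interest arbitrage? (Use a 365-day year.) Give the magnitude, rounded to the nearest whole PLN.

PLN 51,171

T = 251/365 years.
Route A — deposit THB, sell forward: 36,000,000 × 1.052744384 × 0.13439 = PLN 5,093,219.44.
Route B — convert at spot, deposit PLN: 36,000,000 × 0.13102 × 1.068973425 = PLN 5,042,048.33.
The quoted forward overvalues THB, so borrow PLN, buy THB at spot, deposit the THB at 7.67%, and sell the proceeds forward at 0.13439.
Profit = 5,093,219.44 − 5,042,048.33 = PLN 51,171.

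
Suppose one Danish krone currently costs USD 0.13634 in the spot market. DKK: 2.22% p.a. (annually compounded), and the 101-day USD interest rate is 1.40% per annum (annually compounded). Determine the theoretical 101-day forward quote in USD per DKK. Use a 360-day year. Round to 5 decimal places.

T = 101/360 years.
USD growth factor: (1 + 0.0140)^(101/360) = 1.0039082.
Growth of 1 DKK over T: (1 + 0.0222)^(101/360) = 1.0061792.
CIP: F = S · (grow USD)/(grow DKK) = 0.13634 × 1.0039082/1.0061792 = 0.1360323 USD per DKK.

0.13603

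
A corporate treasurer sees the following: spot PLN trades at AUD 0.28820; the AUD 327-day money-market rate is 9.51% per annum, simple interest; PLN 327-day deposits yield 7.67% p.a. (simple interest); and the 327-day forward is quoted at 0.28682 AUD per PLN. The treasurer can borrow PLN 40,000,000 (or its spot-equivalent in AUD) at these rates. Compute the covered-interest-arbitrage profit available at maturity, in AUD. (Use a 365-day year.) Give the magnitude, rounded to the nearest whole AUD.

T = 327/365 years.
Route A — deposit PLN, sell forward: 40,000,000 × 1.0687147945 × 0.28682 = AUD 12,261,151.09.
Route B — convert at spot, deposit AUD: 40,000,000 × 0.28820 × 1.0851991781 = AUD 12,510,176.13.
The quoted forward undervalues PLN, so borrow PLN, convert to AUD at spot, deposit the AUD at 9.51%, and buy PLN forward at 0.28682 to cover the loan.
Profit = 12,510,176.13 − 12,261,151.09 = AUD 249,025.

AUD 249,025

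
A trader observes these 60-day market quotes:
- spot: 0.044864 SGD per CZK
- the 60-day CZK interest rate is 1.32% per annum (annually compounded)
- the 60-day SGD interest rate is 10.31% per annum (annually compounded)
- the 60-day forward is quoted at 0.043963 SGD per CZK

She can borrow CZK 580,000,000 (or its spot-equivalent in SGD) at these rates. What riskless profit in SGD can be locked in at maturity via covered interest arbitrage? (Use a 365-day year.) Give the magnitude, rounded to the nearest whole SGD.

SGD 890,679

T = 60/365 years.
Route A — deposit CZK, sell forward: 580,000,000 × 1.0021579918 × 0.043963 = SGD 25,553,565.64.
Route B — convert at spot, deposit SGD: 580,000,000 × 0.044864 × 1.0162608294 = SGD 26,444,244.99.
The quoted forward undervalues CZK, so borrow CZK, convert to SGD at spot, deposit the SGD at 10.31%, and buy CZK forward at 0.043963 to cover the loan.
Arbitrage profit = |25,553,565.64 − 26,444,244.99| = SGD 890,679.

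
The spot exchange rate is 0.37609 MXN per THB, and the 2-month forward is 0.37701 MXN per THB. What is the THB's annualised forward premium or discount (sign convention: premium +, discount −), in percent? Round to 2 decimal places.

T = 2/12 years.
(F − S)/S = (0.37701 − 0.37609)/0.37609 = 0.0024462.
×(1/T) gives 1.47% p.a.

+1.47%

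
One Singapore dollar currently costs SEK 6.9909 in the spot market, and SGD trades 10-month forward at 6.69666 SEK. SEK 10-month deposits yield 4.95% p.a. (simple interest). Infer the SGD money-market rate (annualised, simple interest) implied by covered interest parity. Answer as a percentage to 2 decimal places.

10.44%

T = 10/12 years.
CIP gives F = S · g_SEK/g_SGD, so g_SEK/g_SGD = 6.69666/6.9909 = 0.9579110.
The SEK side grows by 1 + 0.0495×10/12 = 1.041250.
So the SGD growth factor = 1.0870008.
r = (1.0870008 − 1)/(10/12) = 0.104401 → 10.44%.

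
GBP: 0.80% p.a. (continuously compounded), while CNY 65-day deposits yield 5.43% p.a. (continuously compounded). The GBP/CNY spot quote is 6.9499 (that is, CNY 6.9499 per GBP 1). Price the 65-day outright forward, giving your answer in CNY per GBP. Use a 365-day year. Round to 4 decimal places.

T = 65/365 years.
Growth of 1 CNY over T: e^(0.0543×65/365) = 1.0097168.
Growth of 1 GBP over T: e^(0.0080×65/365) = 1.0014257.
So F = 6.9499 × 1.0097168 / 1.0014257 = 7.007440 (CNY/GBP).

7.0074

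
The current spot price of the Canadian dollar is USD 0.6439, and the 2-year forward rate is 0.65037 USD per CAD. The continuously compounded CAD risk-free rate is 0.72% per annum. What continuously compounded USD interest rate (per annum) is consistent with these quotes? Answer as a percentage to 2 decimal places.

T = 2 years.
By CIP, F/S equals the USD-to-CAD growth ratio: 0.65037/0.6439 = 1.0100481.
The CAD side grows by e^(0.0072×2) = 1.0145042.
Hence g_USD = 1.024698.
Take logs: ln 1.024698 / 2 = 0.012199, so 1.22%.

1.22%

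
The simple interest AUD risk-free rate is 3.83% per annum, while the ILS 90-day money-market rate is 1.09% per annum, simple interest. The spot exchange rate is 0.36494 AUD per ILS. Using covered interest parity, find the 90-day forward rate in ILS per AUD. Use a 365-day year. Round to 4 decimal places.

T = 90/365 years.
AUD accumulates by 1 + 0.0383×90/365 = 1.0094438.
Growth of 1 ILS over T: 1 + 0.0109×90/365 = 1.0026877.
CIP: F = S · (grow AUD)/(grow ILS) = 0.36494 × 1.0094438/1.0026877 = 0.3673990 AUD per ILS.
Quoted the other way: 1/0.3673990 = 2.7218 ILS per AUD.

2.7218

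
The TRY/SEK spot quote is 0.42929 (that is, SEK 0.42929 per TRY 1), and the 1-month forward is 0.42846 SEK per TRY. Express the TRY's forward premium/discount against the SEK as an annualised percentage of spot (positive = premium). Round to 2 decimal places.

-2.32%

T = 1/12 years.
TRY trades forward at -0.19334% vs spot over the period.
Annualise by dividing by T: -0.0019334 / (1/12) = -0.023201 → -2.32%.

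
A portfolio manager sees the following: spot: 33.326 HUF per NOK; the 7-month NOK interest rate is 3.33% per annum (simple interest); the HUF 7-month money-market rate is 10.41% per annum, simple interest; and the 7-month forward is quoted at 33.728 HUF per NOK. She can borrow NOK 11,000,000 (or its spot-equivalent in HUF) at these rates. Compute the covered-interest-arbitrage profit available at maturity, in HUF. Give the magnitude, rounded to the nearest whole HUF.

T = 7/12 years.
Keep in NOK, deliver into the forward: 11,000,000·1.019425·33.728 = HUF 378,214,830.40.
Swap to HUF now, deposit: 11,000,000·33.326·1.060725 = HUF 388,846,934.85.
The quoted forward undervalues NOK, so borrow NOK, convert to HUF at spot, deposit the HUF at 10.41%, and buy NOK forward at 33.728 to cover the loan.
Profit = 388,846,934.85 − 378,214,830.40 = HUF 10,632,104.

HUF 10,632,104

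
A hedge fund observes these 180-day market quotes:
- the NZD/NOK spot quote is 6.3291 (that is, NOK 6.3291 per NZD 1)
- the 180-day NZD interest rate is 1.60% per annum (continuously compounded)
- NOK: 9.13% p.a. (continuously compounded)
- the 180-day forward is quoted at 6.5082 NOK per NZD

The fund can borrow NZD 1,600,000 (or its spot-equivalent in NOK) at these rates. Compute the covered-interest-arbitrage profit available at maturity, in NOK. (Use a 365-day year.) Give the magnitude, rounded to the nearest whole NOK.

T = 180/365 years.
Route A — deposit NZD, sell forward: 1,600,000 × 1.0079216223 × 6.5082 = NOK 10,495,608.80.
Route B — convert at spot, deposit NOK: 1,600,000 × 6.3291 × 1.0460536527 = NOK 10,592,925.08.
The quoted forward undervalues NZD, so borrow NZD, convert to NOK at spot, deposit the NOK at 9.13%, and buy NZD forward at 6.5082 to cover the loan.
Profit = 10,592,925.08 − 10,495,608.80 = NOK 97,316.

NOK 97,316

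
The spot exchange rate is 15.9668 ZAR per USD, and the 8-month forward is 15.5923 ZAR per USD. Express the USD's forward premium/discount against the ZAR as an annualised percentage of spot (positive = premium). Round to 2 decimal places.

-3.52%

T = 8/12 years.
(F − S)/S = (15.5923 − 15.9668)/15.9668 = -0.0234549.
Annualise by dividing by T: -0.0234549 / (8/12) = -0.035182 → -3.52%.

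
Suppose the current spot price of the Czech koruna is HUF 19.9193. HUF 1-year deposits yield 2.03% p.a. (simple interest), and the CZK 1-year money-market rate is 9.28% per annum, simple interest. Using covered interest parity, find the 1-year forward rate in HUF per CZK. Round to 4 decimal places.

T = 1 year.
HUF growth factor: 1 + 0.0203×1 = 1.020300.
CZK growth factor: 1 + 0.0928×1 = 1.092800.
CIP: F = S · (grow HUF)/(grow CZK) = 19.9193 × 1.020300/1.092800 = 18.597787 HUF per CZK.

18.5978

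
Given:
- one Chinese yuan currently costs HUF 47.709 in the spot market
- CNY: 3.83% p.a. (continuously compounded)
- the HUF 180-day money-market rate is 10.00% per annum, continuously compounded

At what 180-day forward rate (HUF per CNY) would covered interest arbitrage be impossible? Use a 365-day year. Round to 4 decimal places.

T = 180/365 years.
HUF accumulates by e^(0.1000×180/365) = 1.05055129.
CNY accumulates by e^(0.0383×180/365) = 1.01906717.
Forward (HUF per CNY) = 47.709 × 1.05055129 / 1.01906717 = 49.182971.

49.1830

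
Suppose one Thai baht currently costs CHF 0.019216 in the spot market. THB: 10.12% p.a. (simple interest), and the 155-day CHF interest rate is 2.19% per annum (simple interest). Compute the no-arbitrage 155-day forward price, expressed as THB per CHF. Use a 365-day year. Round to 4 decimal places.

T = 155/365 years.
CHF growth factor: 1 + 0.0219×155/365 = 1.009300.
THB accumulates by 1 + 0.1012×155/365 = 1.04297534.
CIP: F = S · (grow CHF)/(grow THB) = 0.019216 × 1.009300/1.04297534 = 0.018595558 CHF per THB.
Invert for THB per CHF: 1 / 0.018595558 = 53.7763.

53.7763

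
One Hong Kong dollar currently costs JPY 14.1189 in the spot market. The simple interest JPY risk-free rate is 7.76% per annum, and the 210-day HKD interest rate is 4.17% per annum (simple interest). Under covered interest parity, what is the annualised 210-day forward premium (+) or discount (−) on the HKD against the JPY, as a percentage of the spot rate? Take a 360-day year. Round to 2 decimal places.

T = 210/360 years.
F = S · g_JPY/g_HKD = 14.1189 × 1.0452667/1.024325 = 14.4075523.
Annualised premium = (F − S)/S × (1/T) = (14.4075523 − 14.1189)/14.1189 ÷ (210/360) = 3.50%.

+3.50%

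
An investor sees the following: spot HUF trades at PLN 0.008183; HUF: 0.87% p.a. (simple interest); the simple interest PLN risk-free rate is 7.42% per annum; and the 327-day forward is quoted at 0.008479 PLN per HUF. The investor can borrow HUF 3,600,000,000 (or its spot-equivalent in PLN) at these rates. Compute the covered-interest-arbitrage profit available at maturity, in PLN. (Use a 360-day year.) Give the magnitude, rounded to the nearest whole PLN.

T = 327/360 years.
Route A — deposit HUF, sell forward: 3,600,000,000 × 1.0079025 × 0.008479 = PLN 30,765,619.07.
Route B — convert at spot, deposit PLN: 3,600,000,000 × 0.008183 × 1.0673983333 = PLN 31,444,274.02.
The quoted forward undervalues HUF, so borrow HUF, convert to PLN at spot, deposit the PLN at 7.42%, and buy HUF forward at 0.008479 to cover the loan.
Arbitrage profit = |30,765,619.07 − 31,444,274.02| = PLN 678,655.

PLN 678,655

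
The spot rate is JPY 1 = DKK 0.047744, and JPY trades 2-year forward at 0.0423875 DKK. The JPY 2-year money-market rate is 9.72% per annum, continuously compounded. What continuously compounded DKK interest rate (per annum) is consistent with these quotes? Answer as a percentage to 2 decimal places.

T = 2 years.
By CIP, F/S equals the DKK-to-JPY growth ratio: 0.0423875/0.047744 = 0.8878079.
The JPY side grows by e^(0.0972×2) = 1.214582.
That pins the DKK growth at 1.0783155.
Take logs: ln 1.0783155 / 2 = 0.037700, so 3.77%.

3.77%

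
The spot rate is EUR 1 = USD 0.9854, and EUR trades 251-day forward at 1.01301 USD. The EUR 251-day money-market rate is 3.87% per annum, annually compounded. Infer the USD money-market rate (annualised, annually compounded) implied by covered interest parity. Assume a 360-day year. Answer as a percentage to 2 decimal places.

8.07%

T = 251/360 years.
CIP gives F = S · g_USD/g_EUR, so g_USD/g_EUR = 1.01301/0.9854 = 1.0280191.
The EUR side grows by (1 + 0.0387)^(251/360) = 1.026827.
So the USD growth factor = 1.0555978.
Annualise: 1.0555978^(360/251) − 1 = 0.080695 = 8.07%.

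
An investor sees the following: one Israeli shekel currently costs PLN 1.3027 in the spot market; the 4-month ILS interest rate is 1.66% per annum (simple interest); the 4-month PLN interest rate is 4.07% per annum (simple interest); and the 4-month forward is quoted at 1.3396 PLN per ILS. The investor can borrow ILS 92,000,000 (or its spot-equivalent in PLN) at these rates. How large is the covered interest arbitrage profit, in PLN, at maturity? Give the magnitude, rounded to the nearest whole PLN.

PLN 2,450,802

T = 4/12 years.
Route A — deposit ILS, sell forward: 92,000,000 × 1.00553333333 × 1.3396 = PLN 123,925,145.71.
Route B — convert at spot, deposit PLN: 92,000,000 × 1.3027 × 1.01356666667 = PLN 121,474,343.29.
The quoted forward overvalues ILS, so borrow PLN, buy ILS at spot, deposit the ILS at 1.66%, and sell the proceeds forward at 1.3396.
The gap between the two covered legs is PLN 2,450,802.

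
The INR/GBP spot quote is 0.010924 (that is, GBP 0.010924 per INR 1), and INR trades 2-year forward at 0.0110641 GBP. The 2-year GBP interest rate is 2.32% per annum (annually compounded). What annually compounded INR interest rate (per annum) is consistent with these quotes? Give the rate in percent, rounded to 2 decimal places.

T = 2 years.
F/S = 0.0110641/0.010924 = 1.0128250 = (growth of GBP) / (growth of INR).
The GBP side grows by (1 + 0.0232)^2 = 1.0469382.
Hence g_INR = 1.0336812.
r = 1.0336812^(1/2) − 1 = 0.016701 → 1.67%.

1.67%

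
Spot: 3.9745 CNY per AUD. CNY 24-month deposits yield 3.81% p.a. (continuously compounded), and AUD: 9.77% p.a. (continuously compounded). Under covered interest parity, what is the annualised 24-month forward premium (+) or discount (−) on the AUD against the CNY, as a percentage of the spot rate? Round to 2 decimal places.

T = 2 years.
CIP forward (CNY per AUD) = 3.9745 × 1.0791784/1.2157972 = 3.5278865.
(F − S)/S ÷ T = (3.5278865 − 3.9745)/3.9745/2 = -0.056185 → -5.62%.

-5.62%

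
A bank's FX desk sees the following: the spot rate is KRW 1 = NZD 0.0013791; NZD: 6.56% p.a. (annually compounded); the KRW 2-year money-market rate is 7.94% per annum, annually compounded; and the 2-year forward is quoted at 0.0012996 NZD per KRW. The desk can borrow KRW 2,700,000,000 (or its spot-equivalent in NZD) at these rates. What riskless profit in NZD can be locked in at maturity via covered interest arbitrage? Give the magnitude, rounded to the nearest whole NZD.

NZD 139,868

T = 2 years.
Invest the KRW and cover forward: 2,700,000,000 × 1.16510436 × 0.0012996 = NZD 4,088,257.99.
Convert at spot and invest in NZD: 2,700,000,000 × 0.0013791 × 1.13550336 = NZD 4,228,126.25.
The quoted forward undervalues KRW, so borrow KRW, convert to NZD at spot, deposit the NZD at 6.56%, and buy KRW forward at 0.0012996 to cover the loan.
Profit = 4,228,126.25 − 4,088,257.99 = NZD 139,868.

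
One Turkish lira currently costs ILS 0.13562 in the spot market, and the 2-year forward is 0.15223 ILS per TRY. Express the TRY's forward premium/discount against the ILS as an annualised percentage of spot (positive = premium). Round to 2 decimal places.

T = 2 years.
Period premium: (0.15223 − 0.13562)/0.13562 = 0.1224746.
Per annum: 0.1224746 / 2 = 0.061237 = 6.12%.

+6.12%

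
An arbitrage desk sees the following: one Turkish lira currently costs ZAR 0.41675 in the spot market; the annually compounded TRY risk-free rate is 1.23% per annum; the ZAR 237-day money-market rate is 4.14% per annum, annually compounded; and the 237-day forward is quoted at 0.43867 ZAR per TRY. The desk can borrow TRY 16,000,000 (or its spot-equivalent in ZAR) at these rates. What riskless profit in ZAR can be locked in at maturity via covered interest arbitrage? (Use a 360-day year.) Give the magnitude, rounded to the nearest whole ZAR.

T = 237/360 years.
Route A — deposit TRY, sell forward: 16,000,000 × 1.008080578 × 0.43867 = ZAR 7,075,435.31.
Route B — convert at spot, deposit ZAR: 16,000,000 × 0.41675 × 1.027065724 = ZAR 6,848,474.25.
The quoted forward overvalues TRY, so borrow ZAR, buy TRY at spot, deposit the TRY at 1.23%, and sell the proceeds forward at 0.43867.
The gap between the two covered legs is ZAR 226,961.

ZAR 226,961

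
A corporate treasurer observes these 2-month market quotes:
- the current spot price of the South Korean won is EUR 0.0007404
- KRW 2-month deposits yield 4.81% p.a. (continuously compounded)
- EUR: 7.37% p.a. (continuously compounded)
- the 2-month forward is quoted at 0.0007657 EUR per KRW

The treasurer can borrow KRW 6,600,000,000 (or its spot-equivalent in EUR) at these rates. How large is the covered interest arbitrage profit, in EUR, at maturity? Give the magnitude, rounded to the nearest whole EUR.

T = 2/12 years.
Invest the KRW and cover forward: 6,600,000,000 × 1.008048886 × 0.0007657 = EUR 5,094,296.01.
Convert at spot and invest in EUR: 6,600,000,000 × 0.0007404 × 1.012359083 = EUR 4,947,034.39.
The quoted forward overvalues KRW, so borrow EUR, buy KRW at spot, deposit the KRW at 4.81%, and sell the proceeds forward at 0.0007657.
The gap between the two covered legs is EUR 147,262.

EUR 147,262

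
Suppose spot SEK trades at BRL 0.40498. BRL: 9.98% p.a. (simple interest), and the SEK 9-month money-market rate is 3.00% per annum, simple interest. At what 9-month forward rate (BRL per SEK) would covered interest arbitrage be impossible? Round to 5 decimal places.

0.42571

T = 9/12 years.
BRL growth factor: 1 + 0.0998×9/12 = 1.074850.
Growth of 1 SEK over T: 1 + 0.0300×9/12 = 1.022500.
CIP: F = S · (grow BRL)/(grow SEK) = 0.40498 × 1.074850/1.022500 = 0.4257142 BRL per SEK.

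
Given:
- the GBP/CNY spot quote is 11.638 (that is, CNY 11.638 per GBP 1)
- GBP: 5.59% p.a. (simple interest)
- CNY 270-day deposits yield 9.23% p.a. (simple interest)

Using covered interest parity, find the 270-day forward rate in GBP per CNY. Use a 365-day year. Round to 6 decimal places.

T = 270/365 years.
CNY accumulates by 1 + 0.0923×270/365 = 1.0682767.
Growth of 1 GBP over T: 1 + 0.0559×270/365 = 1.0413507.
Forward (CNY per GBP) = 11.638 × 1.0682767 / 1.0413507 = 11.93892.
Quoted the other way: 1/11.93892 = 0.083760 GBP per CNY.

0.083760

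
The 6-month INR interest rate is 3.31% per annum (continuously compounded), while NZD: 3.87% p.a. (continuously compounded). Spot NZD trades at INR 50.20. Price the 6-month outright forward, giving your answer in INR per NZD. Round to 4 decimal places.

T = 6/12 years.
INR growth factor: e^(0.0331×6/12) = 1.01668771.
NZD accumulates by e^(0.0387×6/12) = 1.01953842.
CIP: F = S · (grow INR)/(grow NZD) = 50.2 × 1.01668771/1.01953842 = 50.059637 INR per NZD.

50.0596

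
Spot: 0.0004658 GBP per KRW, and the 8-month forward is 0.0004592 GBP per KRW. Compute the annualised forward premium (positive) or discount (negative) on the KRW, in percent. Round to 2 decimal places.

-2.13%

T = 8/12 years.
KRW trades forward at -1.41692% vs spot over the period.
Per annum: -0.0141692 / (8/12) = -0.021254 = -2.13%.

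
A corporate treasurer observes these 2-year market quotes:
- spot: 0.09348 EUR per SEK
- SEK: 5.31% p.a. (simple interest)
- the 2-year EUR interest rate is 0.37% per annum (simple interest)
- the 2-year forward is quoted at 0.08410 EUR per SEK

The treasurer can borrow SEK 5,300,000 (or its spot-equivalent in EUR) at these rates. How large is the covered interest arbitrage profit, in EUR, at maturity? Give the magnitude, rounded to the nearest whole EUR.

T = 2 years.
Keep in SEK, deliver into the forward: 5,300,000·1.106200·0.08410 = EUR 493,066.53.
Swap to EUR now, deposit: 5,300,000·0.09348·1.007400 = EUR 499,110.29.
The quoted forward undervalues SEK, so borrow SEK, convert to EUR at spot, deposit the EUR at 0.37%, and buy SEK forward at 0.08410 to cover the loan.
The gap between the two covered legs is EUR 6,044.

EUR 6,044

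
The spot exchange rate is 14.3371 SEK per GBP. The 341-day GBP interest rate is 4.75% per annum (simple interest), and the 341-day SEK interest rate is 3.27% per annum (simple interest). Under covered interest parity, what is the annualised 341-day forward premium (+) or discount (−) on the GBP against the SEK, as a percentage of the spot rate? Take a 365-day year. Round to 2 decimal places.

T = 341/365 years.
CIP forward (SEK per GBP) = 14.3371 × 1.0305499/1.0443767 = 14.1472871.
(F − S)/S ÷ T = (14.1472871 − 14.3371)/14.3371/(341/365) = -0.014171 → -1.42%.

-1.42%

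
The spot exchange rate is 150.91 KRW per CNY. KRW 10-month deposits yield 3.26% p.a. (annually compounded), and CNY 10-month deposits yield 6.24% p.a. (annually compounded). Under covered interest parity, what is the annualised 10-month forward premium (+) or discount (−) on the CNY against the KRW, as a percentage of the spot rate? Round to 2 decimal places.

T = 10/12 years.
No-arbitrage forward: 150.91 × 1.0270938 / 1.0517359 = 147.37419 KRW/CNY.
(F − S)/S ÷ T = (147.37419 − 150.91)/150.91/(10/12) = -0.028116 → -2.81%.

-2.81%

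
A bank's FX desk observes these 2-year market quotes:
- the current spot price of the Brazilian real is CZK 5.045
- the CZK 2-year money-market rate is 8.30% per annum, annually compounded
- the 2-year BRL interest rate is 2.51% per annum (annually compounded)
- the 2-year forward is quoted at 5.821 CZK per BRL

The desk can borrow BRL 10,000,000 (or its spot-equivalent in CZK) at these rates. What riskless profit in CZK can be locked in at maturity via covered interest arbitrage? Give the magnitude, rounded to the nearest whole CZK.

T = 2 years.
Keep in BRL, deliver into the forward: 10,000,000·1.05083001·5.821 = CZK 61,168,814.88.
Swap to CZK now, deposit: 10,000,000·5.045·1.172889 = CZK 59,172,250.05.
The quoted forward overvalues BRL, so borrow CZK, buy BRL at spot, deposit the BRL at 2.51%, and sell the proceeds forward at 5.821.
The gap between the two covered legs is CZK 1,996,565.

CZK 1,996,565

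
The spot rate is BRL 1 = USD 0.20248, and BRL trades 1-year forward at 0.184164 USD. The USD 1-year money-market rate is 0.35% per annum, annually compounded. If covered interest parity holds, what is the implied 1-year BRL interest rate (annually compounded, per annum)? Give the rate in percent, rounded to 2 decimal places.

T = 1 year.
F/S = 0.184164/0.20248 = 0.9095417 = (growth of USD) / (growth of BRL).
The USD side grows by (1 + 0.0035)^1 = 1.003500.
That pins the BRL growth at 1.1033029.
r = 1.1033029^(1/1) − 1 = 0.103303 → 10.33%.

10.33%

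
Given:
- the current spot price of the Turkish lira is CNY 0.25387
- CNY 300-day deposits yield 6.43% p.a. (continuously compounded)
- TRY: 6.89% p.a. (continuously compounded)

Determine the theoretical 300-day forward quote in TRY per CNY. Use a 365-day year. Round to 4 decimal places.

T = 300/365 years.
Growth of 1 CNY over T: e^(0.0643×300/365) = 1.0542708.
Growth of 1 TRY over T: e^(0.0689×300/365) = 1.0582643.
Forward (CNY per TRY) = 0.25387 × 1.0542708 / 1.0582643 = 0.2529120.
Quoted the other way: 1/0.2529120 = 3.9539 TRY per CNY.

3.9539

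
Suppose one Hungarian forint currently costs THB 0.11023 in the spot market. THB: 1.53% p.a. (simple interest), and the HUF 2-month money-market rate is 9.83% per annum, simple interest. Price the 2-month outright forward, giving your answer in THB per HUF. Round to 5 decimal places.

T = 2/12 years.
THB accumulates by 1 + 0.0153×2/12 = 1.002550.
Growth of 1 HUF over T: 1 + 0.0983×2/12 = 1.0163833.
So F = 0.11023 × 1.002550 / 1.0163833 = 0.1087297 (THB/HUF).

0.10873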